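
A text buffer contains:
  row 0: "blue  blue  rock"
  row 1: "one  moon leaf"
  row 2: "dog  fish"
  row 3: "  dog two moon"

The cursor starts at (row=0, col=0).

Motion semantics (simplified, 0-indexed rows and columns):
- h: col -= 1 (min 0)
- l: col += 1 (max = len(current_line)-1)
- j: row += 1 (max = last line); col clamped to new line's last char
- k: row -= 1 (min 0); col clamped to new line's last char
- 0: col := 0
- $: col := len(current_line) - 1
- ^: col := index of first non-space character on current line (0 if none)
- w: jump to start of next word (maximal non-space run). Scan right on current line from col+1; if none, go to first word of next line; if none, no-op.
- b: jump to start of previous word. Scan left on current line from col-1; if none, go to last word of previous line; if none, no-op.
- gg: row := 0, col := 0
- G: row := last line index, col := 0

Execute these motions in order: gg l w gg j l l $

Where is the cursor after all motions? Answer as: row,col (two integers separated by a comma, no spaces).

Answer: 1,13

Derivation:
After 1 (gg): row=0 col=0 char='b'
After 2 (l): row=0 col=1 char='l'
After 3 (w): row=0 col=6 char='b'
After 4 (gg): row=0 col=0 char='b'
After 5 (j): row=1 col=0 char='o'
After 6 (l): row=1 col=1 char='n'
After 7 (l): row=1 col=2 char='e'
After 8 ($): row=1 col=13 char='f'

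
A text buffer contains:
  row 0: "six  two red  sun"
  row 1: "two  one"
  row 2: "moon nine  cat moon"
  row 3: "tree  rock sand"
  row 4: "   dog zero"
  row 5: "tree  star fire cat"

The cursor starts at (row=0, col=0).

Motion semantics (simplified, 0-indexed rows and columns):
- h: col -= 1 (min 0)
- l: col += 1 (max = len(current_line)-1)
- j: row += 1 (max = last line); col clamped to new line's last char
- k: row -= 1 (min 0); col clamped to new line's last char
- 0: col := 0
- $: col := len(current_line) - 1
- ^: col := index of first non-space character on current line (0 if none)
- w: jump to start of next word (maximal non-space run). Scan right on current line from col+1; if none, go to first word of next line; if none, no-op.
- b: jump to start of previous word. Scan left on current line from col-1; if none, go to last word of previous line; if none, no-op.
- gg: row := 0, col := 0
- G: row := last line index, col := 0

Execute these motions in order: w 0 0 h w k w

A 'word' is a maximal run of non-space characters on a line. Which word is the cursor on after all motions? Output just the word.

After 1 (w): row=0 col=5 char='t'
After 2 (0): row=0 col=0 char='s'
After 3 (0): row=0 col=0 char='s'
After 4 (h): row=0 col=0 char='s'
After 5 (w): row=0 col=5 char='t'
After 6 (k): row=0 col=5 char='t'
After 7 (w): row=0 col=9 char='r'

Answer: red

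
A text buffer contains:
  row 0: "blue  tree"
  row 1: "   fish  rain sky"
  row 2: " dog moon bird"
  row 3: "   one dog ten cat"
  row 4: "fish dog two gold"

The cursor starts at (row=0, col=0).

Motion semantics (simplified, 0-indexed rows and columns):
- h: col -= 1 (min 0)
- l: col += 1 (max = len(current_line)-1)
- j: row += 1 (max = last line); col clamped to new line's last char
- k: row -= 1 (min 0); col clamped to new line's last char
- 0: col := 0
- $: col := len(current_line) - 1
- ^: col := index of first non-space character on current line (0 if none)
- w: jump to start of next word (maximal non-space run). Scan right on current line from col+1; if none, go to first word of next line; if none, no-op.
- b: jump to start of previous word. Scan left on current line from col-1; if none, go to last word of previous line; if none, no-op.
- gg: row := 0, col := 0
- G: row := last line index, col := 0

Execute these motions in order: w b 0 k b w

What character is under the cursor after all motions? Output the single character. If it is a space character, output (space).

After 1 (w): row=0 col=6 char='t'
After 2 (b): row=0 col=0 char='b'
After 3 (0): row=0 col=0 char='b'
After 4 (k): row=0 col=0 char='b'
After 5 (b): row=0 col=0 char='b'
After 6 (w): row=0 col=6 char='t'

Answer: t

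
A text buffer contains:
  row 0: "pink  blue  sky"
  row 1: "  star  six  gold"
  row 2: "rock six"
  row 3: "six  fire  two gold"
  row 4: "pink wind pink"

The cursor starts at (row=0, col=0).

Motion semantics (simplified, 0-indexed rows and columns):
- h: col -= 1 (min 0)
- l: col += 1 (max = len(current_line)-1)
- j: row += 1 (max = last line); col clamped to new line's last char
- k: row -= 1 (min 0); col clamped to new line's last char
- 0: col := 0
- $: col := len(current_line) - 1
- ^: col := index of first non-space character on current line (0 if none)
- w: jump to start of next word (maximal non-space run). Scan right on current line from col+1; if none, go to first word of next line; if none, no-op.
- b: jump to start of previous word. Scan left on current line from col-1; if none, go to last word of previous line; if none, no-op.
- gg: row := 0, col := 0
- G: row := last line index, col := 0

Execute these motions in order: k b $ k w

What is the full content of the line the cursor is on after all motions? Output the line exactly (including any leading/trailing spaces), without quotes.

Answer:   star  six  gold

Derivation:
After 1 (k): row=0 col=0 char='p'
After 2 (b): row=0 col=0 char='p'
After 3 ($): row=0 col=14 char='y'
After 4 (k): row=0 col=14 char='y'
After 5 (w): row=1 col=2 char='s'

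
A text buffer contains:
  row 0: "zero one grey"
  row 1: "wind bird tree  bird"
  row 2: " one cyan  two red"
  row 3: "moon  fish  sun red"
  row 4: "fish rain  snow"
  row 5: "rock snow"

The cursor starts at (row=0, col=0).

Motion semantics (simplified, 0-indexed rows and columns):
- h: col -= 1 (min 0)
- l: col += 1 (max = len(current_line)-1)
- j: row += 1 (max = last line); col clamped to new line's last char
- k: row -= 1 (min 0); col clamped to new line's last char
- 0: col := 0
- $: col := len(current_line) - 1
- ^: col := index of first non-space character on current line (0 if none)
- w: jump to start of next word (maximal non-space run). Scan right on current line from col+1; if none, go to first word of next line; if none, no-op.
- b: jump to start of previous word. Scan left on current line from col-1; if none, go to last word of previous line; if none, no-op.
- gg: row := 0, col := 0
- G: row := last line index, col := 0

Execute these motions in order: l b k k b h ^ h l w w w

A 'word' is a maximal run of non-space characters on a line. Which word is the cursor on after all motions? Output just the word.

Answer: wind

Derivation:
After 1 (l): row=0 col=1 char='e'
After 2 (b): row=0 col=0 char='z'
After 3 (k): row=0 col=0 char='z'
After 4 (k): row=0 col=0 char='z'
After 5 (b): row=0 col=0 char='z'
After 6 (h): row=0 col=0 char='z'
After 7 (^): row=0 col=0 char='z'
After 8 (h): row=0 col=0 char='z'
After 9 (l): row=0 col=1 char='e'
After 10 (w): row=0 col=5 char='o'
After 11 (w): row=0 col=9 char='g'
After 12 (w): row=1 col=0 char='w'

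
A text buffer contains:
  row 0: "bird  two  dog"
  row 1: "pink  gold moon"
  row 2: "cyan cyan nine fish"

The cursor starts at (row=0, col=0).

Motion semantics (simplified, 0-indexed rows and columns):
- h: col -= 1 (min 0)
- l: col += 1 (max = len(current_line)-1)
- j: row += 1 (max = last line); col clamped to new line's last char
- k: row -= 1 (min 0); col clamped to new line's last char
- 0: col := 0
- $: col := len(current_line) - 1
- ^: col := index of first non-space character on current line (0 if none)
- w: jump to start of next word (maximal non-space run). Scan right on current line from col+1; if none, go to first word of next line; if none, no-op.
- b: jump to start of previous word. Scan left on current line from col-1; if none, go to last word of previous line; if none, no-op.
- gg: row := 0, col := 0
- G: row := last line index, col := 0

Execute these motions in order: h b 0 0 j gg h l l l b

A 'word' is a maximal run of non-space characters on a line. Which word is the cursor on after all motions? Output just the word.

Answer: bird

Derivation:
After 1 (h): row=0 col=0 char='b'
After 2 (b): row=0 col=0 char='b'
After 3 (0): row=0 col=0 char='b'
After 4 (0): row=0 col=0 char='b'
After 5 (j): row=1 col=0 char='p'
After 6 (gg): row=0 col=0 char='b'
After 7 (h): row=0 col=0 char='b'
After 8 (l): row=0 col=1 char='i'
After 9 (l): row=0 col=2 char='r'
After 10 (l): row=0 col=3 char='d'
After 11 (b): row=0 col=0 char='b'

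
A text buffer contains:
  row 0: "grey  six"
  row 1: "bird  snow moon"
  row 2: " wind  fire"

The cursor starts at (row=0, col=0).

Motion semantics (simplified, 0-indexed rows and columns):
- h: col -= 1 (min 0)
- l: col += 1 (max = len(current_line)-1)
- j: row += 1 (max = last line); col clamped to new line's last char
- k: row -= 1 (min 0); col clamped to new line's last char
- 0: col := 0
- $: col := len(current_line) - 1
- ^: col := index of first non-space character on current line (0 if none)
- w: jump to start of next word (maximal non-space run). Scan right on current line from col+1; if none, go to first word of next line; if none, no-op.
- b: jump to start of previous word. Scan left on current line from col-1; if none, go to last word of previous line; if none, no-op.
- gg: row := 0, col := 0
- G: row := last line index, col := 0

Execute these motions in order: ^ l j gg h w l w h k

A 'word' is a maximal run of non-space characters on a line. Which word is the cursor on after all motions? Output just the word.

Answer: grey

Derivation:
After 1 (^): row=0 col=0 char='g'
After 2 (l): row=0 col=1 char='r'
After 3 (j): row=1 col=1 char='i'
After 4 (gg): row=0 col=0 char='g'
After 5 (h): row=0 col=0 char='g'
After 6 (w): row=0 col=6 char='s'
After 7 (l): row=0 col=7 char='i'
After 8 (w): row=1 col=0 char='b'
After 9 (h): row=1 col=0 char='b'
After 10 (k): row=0 col=0 char='g'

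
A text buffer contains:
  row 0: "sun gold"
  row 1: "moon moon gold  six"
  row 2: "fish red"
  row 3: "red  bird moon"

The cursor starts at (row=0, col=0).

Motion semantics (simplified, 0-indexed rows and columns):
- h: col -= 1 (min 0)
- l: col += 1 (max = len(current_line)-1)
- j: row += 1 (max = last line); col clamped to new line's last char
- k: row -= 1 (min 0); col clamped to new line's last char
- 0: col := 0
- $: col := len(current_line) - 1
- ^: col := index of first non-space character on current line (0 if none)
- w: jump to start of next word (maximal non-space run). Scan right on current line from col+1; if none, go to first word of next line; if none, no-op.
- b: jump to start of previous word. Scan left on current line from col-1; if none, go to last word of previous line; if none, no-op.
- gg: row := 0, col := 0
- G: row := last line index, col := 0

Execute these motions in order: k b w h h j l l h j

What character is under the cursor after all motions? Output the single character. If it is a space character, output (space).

After 1 (k): row=0 col=0 char='s'
After 2 (b): row=0 col=0 char='s'
After 3 (w): row=0 col=4 char='g'
After 4 (h): row=0 col=3 char='_'
After 5 (h): row=0 col=2 char='n'
After 6 (j): row=1 col=2 char='o'
After 7 (l): row=1 col=3 char='n'
After 8 (l): row=1 col=4 char='_'
After 9 (h): row=1 col=3 char='n'
After 10 (j): row=2 col=3 char='h'

Answer: h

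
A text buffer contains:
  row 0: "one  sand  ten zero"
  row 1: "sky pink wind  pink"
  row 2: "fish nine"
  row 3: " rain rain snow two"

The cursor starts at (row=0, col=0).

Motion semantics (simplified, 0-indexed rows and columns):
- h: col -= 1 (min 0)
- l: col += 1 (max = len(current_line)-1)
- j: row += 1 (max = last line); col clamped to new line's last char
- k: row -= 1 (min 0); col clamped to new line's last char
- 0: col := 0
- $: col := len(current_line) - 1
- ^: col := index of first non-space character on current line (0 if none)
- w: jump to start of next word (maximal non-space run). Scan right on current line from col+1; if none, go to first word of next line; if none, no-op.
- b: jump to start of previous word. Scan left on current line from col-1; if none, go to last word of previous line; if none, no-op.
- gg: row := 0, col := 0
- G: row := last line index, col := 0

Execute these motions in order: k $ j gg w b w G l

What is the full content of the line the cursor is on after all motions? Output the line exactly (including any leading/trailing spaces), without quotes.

After 1 (k): row=0 col=0 char='o'
After 2 ($): row=0 col=18 char='o'
After 3 (j): row=1 col=18 char='k'
After 4 (gg): row=0 col=0 char='o'
After 5 (w): row=0 col=5 char='s'
After 6 (b): row=0 col=0 char='o'
After 7 (w): row=0 col=5 char='s'
After 8 (G): row=3 col=0 char='_'
After 9 (l): row=3 col=1 char='r'

Answer:  rain rain snow two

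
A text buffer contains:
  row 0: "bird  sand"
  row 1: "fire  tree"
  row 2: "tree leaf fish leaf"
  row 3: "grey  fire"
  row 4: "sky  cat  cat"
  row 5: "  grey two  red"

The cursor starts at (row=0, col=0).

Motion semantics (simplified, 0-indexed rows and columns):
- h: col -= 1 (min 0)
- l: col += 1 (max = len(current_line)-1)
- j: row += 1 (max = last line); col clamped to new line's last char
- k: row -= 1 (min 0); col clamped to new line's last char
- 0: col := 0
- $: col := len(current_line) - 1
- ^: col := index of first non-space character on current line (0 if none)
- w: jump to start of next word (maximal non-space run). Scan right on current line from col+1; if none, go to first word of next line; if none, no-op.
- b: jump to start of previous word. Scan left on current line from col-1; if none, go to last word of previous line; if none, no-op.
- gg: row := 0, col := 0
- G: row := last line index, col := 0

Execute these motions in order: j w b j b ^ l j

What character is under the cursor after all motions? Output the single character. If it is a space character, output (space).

After 1 (j): row=1 col=0 char='f'
After 2 (w): row=1 col=6 char='t'
After 3 (b): row=1 col=0 char='f'
After 4 (j): row=2 col=0 char='t'
After 5 (b): row=1 col=6 char='t'
After 6 (^): row=1 col=0 char='f'
After 7 (l): row=1 col=1 char='i'
After 8 (j): row=2 col=1 char='r'

Answer: r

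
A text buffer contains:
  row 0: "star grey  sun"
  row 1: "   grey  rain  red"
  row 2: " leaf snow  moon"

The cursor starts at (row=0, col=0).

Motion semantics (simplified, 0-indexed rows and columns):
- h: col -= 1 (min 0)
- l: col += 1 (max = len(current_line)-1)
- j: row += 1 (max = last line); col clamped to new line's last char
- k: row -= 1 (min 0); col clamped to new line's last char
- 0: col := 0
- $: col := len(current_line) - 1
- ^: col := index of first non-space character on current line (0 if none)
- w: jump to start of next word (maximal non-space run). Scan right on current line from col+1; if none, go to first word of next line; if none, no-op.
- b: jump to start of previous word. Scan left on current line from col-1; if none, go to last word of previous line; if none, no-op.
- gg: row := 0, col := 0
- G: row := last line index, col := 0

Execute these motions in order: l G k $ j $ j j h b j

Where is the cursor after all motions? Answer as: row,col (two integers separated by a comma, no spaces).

Answer: 2,12

Derivation:
After 1 (l): row=0 col=1 char='t'
After 2 (G): row=2 col=0 char='_'
After 3 (k): row=1 col=0 char='_'
After 4 ($): row=1 col=17 char='d'
After 5 (j): row=2 col=15 char='n'
After 6 ($): row=2 col=15 char='n'
After 7 (j): row=2 col=15 char='n'
After 8 (j): row=2 col=15 char='n'
After 9 (h): row=2 col=14 char='o'
After 10 (b): row=2 col=12 char='m'
After 11 (j): row=2 col=12 char='m'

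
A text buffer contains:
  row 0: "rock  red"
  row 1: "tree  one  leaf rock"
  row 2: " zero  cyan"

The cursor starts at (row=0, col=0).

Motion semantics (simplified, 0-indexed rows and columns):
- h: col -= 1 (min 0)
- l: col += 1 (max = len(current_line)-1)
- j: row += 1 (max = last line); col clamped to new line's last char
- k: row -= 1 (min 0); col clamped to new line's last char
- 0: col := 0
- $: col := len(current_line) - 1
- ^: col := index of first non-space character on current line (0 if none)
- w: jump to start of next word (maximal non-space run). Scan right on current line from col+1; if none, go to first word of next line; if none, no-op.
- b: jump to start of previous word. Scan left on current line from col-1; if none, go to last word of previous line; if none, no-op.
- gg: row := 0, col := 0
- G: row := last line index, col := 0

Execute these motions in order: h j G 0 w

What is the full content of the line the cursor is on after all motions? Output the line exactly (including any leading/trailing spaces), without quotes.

Answer:  zero  cyan

Derivation:
After 1 (h): row=0 col=0 char='r'
After 2 (j): row=1 col=0 char='t'
After 3 (G): row=2 col=0 char='_'
After 4 (0): row=2 col=0 char='_'
After 5 (w): row=2 col=1 char='z'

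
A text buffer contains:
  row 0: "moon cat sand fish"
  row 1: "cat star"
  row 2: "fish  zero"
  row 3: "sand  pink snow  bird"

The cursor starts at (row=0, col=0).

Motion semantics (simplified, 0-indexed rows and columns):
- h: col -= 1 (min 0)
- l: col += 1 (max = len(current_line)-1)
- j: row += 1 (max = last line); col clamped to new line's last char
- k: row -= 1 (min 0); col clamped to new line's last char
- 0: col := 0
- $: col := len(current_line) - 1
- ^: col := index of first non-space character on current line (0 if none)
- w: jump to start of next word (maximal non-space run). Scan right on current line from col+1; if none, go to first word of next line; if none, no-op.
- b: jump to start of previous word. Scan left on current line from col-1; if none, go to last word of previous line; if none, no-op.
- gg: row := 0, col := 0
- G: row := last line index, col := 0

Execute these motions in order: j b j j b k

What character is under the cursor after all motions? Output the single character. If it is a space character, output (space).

After 1 (j): row=1 col=0 char='c'
After 2 (b): row=0 col=14 char='f'
After 3 (j): row=1 col=7 char='r'
After 4 (j): row=2 col=7 char='e'
After 5 (b): row=2 col=6 char='z'
After 6 (k): row=1 col=6 char='a'

Answer: a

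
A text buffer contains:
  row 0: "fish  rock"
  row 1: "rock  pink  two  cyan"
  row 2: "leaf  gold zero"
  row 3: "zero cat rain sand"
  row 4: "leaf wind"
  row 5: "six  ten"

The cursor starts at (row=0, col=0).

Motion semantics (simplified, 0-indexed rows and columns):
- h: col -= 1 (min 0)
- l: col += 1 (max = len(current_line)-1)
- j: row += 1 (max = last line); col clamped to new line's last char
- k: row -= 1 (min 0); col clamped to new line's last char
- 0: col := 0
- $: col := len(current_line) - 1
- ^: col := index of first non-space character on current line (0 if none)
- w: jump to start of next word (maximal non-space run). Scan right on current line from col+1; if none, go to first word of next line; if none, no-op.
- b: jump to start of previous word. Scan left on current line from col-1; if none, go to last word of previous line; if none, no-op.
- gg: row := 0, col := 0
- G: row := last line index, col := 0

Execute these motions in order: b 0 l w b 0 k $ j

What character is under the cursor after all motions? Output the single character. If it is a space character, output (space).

After 1 (b): row=0 col=0 char='f'
After 2 (0): row=0 col=0 char='f'
After 3 (l): row=0 col=1 char='i'
After 4 (w): row=0 col=6 char='r'
After 5 (b): row=0 col=0 char='f'
After 6 (0): row=0 col=0 char='f'
After 7 (k): row=0 col=0 char='f'
After 8 ($): row=0 col=9 char='k'
After 9 (j): row=1 col=9 char='k'

Answer: k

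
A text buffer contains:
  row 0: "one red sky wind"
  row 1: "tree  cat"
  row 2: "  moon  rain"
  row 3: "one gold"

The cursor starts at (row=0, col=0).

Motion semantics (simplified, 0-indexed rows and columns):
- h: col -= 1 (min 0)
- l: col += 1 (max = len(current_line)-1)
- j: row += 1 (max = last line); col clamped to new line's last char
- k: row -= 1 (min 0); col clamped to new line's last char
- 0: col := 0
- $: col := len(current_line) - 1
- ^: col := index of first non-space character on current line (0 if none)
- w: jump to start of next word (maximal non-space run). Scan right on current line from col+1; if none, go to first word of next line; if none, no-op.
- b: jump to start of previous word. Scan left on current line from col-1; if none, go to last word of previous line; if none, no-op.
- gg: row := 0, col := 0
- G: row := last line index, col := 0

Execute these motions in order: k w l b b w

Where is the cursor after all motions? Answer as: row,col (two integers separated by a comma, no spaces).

Answer: 0,4

Derivation:
After 1 (k): row=0 col=0 char='o'
After 2 (w): row=0 col=4 char='r'
After 3 (l): row=0 col=5 char='e'
After 4 (b): row=0 col=4 char='r'
After 5 (b): row=0 col=0 char='o'
After 6 (w): row=0 col=4 char='r'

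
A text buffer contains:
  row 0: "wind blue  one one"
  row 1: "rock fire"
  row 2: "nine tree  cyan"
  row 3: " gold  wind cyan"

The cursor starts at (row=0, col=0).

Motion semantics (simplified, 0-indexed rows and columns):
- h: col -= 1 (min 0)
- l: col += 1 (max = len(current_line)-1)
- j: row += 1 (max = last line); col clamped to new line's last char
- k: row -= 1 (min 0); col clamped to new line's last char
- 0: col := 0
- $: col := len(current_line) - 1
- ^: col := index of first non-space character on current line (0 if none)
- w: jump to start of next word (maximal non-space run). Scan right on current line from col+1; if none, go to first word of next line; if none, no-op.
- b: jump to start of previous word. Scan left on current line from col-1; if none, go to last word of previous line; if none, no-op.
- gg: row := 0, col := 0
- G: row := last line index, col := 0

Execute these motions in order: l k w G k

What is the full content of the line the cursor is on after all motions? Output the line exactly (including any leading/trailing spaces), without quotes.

After 1 (l): row=0 col=1 char='i'
After 2 (k): row=0 col=1 char='i'
After 3 (w): row=0 col=5 char='b'
After 4 (G): row=3 col=0 char='_'
After 5 (k): row=2 col=0 char='n'

Answer: nine tree  cyan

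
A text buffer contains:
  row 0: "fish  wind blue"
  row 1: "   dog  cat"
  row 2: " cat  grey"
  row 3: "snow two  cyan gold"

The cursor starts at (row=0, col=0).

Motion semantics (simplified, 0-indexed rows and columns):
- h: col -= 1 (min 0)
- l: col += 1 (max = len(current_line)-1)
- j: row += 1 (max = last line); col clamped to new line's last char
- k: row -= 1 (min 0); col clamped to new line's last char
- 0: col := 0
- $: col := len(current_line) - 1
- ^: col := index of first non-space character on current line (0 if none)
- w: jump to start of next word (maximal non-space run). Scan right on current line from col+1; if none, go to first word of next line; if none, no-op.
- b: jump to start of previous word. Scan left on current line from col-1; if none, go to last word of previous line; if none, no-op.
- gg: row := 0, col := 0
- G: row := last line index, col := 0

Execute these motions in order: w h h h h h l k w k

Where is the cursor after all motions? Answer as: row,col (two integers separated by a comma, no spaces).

Answer: 0,6

Derivation:
After 1 (w): row=0 col=6 char='w'
After 2 (h): row=0 col=5 char='_'
After 3 (h): row=0 col=4 char='_'
After 4 (h): row=0 col=3 char='h'
After 5 (h): row=0 col=2 char='s'
After 6 (h): row=0 col=1 char='i'
After 7 (l): row=0 col=2 char='s'
After 8 (k): row=0 col=2 char='s'
After 9 (w): row=0 col=6 char='w'
After 10 (k): row=0 col=6 char='w'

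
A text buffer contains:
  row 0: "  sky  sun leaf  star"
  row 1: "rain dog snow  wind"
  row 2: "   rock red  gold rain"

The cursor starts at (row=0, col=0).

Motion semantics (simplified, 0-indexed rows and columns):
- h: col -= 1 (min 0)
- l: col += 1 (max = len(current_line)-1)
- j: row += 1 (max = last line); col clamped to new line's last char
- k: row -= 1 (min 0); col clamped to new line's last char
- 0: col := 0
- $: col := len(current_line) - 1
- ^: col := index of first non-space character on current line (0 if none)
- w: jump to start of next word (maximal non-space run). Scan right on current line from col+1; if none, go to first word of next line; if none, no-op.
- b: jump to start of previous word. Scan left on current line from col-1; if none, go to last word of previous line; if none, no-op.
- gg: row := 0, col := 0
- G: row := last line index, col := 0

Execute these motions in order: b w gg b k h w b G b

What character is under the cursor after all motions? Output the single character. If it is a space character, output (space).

After 1 (b): row=0 col=0 char='_'
After 2 (w): row=0 col=2 char='s'
After 3 (gg): row=0 col=0 char='_'
After 4 (b): row=0 col=0 char='_'
After 5 (k): row=0 col=0 char='_'
After 6 (h): row=0 col=0 char='_'
After 7 (w): row=0 col=2 char='s'
After 8 (b): row=0 col=2 char='s'
After 9 (G): row=2 col=0 char='_'
After 10 (b): row=1 col=15 char='w'

Answer: w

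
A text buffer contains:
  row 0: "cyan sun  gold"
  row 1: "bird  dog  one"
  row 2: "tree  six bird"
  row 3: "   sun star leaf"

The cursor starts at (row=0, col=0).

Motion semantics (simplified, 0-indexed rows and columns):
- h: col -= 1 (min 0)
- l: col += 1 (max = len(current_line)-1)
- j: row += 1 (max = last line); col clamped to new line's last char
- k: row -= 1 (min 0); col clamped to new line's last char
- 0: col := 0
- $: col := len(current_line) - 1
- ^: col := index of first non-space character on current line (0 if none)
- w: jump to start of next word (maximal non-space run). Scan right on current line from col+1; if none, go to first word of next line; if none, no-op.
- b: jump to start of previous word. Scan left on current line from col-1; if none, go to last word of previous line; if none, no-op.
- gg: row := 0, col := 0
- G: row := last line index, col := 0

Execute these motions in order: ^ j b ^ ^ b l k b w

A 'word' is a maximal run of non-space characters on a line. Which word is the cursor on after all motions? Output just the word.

After 1 (^): row=0 col=0 char='c'
After 2 (j): row=1 col=0 char='b'
After 3 (b): row=0 col=10 char='g'
After 4 (^): row=0 col=0 char='c'
After 5 (^): row=0 col=0 char='c'
After 6 (b): row=0 col=0 char='c'
After 7 (l): row=0 col=1 char='y'
After 8 (k): row=0 col=1 char='y'
After 9 (b): row=0 col=0 char='c'
After 10 (w): row=0 col=5 char='s'

Answer: sun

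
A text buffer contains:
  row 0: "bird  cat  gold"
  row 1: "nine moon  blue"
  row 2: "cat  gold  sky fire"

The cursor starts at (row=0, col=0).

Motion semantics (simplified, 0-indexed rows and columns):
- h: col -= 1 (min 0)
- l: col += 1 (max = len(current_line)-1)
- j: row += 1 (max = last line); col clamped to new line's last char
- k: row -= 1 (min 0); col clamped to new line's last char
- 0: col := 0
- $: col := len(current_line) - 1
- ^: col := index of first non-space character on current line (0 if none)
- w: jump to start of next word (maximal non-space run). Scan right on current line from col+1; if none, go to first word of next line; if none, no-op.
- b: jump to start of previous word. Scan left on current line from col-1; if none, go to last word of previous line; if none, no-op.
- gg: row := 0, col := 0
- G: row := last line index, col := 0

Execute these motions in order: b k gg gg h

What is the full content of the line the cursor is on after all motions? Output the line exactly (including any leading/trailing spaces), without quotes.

Answer: bird  cat  gold

Derivation:
After 1 (b): row=0 col=0 char='b'
After 2 (k): row=0 col=0 char='b'
After 3 (gg): row=0 col=0 char='b'
After 4 (gg): row=0 col=0 char='b'
After 5 (h): row=0 col=0 char='b'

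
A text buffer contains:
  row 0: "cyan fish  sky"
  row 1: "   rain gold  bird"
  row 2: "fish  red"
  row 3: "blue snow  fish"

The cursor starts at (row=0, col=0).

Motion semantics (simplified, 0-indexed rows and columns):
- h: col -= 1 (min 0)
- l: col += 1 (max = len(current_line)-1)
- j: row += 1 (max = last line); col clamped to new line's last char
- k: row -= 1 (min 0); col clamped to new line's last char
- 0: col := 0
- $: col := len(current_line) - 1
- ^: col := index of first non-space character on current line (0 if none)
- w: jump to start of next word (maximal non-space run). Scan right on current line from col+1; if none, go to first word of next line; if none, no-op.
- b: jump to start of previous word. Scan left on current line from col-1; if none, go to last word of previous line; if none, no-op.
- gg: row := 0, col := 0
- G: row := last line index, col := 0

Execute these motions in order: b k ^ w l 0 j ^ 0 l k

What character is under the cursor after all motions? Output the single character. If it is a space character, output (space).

Answer: y

Derivation:
After 1 (b): row=0 col=0 char='c'
After 2 (k): row=0 col=0 char='c'
After 3 (^): row=0 col=0 char='c'
After 4 (w): row=0 col=5 char='f'
After 5 (l): row=0 col=6 char='i'
After 6 (0): row=0 col=0 char='c'
After 7 (j): row=1 col=0 char='_'
After 8 (^): row=1 col=3 char='r'
After 9 (0): row=1 col=0 char='_'
After 10 (l): row=1 col=1 char='_'
After 11 (k): row=0 col=1 char='y'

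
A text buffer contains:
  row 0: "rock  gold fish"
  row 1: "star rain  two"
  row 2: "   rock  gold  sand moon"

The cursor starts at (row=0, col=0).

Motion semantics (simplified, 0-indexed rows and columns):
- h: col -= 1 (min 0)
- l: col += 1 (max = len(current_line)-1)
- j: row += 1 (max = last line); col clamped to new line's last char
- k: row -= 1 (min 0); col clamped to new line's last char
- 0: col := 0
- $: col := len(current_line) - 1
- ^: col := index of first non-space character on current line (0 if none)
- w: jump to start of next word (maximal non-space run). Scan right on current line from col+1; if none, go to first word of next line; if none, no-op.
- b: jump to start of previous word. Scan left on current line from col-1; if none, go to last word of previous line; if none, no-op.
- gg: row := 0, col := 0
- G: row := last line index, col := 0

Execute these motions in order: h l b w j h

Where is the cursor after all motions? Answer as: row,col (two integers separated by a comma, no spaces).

After 1 (h): row=0 col=0 char='r'
After 2 (l): row=0 col=1 char='o'
After 3 (b): row=0 col=0 char='r'
After 4 (w): row=0 col=6 char='g'
After 5 (j): row=1 col=6 char='a'
After 6 (h): row=1 col=5 char='r'

Answer: 1,5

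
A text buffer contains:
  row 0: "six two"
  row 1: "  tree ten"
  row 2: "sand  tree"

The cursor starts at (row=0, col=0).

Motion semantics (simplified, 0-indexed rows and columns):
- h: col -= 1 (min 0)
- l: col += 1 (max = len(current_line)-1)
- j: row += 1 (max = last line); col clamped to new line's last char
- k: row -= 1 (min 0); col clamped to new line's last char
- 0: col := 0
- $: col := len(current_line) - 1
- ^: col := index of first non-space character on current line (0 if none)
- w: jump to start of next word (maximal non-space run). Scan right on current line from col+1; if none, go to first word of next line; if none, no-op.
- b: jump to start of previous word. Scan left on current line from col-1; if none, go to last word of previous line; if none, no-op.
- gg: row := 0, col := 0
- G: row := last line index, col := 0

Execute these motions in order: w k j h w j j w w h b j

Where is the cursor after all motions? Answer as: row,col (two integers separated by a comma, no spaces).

After 1 (w): row=0 col=4 char='t'
After 2 (k): row=0 col=4 char='t'
After 3 (j): row=1 col=4 char='e'
After 4 (h): row=1 col=3 char='r'
After 5 (w): row=1 col=7 char='t'
After 6 (j): row=2 col=7 char='r'
After 7 (j): row=2 col=7 char='r'
After 8 (w): row=2 col=7 char='r'
After 9 (w): row=2 col=7 char='r'
After 10 (h): row=2 col=6 char='t'
After 11 (b): row=2 col=0 char='s'
After 12 (j): row=2 col=0 char='s'

Answer: 2,0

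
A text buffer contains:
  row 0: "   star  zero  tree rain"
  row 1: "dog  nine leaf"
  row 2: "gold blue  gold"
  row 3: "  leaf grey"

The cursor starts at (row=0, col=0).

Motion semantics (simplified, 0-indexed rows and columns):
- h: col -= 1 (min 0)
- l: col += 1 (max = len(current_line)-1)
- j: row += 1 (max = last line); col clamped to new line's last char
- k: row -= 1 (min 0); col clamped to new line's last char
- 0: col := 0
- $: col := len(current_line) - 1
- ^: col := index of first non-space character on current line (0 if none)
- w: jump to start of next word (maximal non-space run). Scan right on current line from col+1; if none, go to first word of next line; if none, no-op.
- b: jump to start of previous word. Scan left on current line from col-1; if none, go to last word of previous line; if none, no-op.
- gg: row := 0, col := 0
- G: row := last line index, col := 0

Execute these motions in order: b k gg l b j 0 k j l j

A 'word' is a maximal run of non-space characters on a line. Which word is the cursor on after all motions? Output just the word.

After 1 (b): row=0 col=0 char='_'
After 2 (k): row=0 col=0 char='_'
After 3 (gg): row=0 col=0 char='_'
After 4 (l): row=0 col=1 char='_'
After 5 (b): row=0 col=1 char='_'
After 6 (j): row=1 col=1 char='o'
After 7 (0): row=1 col=0 char='d'
After 8 (k): row=0 col=0 char='_'
After 9 (j): row=1 col=0 char='d'
After 10 (l): row=1 col=1 char='o'
After 11 (j): row=2 col=1 char='o'

Answer: gold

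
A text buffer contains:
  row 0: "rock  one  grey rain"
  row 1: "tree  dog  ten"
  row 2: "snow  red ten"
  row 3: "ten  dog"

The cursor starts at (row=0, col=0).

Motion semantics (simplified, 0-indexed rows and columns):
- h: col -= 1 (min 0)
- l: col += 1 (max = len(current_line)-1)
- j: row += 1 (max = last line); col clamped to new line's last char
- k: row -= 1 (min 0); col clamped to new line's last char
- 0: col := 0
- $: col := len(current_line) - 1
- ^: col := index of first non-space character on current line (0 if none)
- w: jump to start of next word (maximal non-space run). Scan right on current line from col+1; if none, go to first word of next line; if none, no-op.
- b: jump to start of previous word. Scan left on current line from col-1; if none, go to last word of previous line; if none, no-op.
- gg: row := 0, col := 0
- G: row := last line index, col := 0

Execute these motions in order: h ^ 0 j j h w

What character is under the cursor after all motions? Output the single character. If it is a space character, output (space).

Answer: r

Derivation:
After 1 (h): row=0 col=0 char='r'
After 2 (^): row=0 col=0 char='r'
After 3 (0): row=0 col=0 char='r'
After 4 (j): row=1 col=0 char='t'
After 5 (j): row=2 col=0 char='s'
After 6 (h): row=2 col=0 char='s'
After 7 (w): row=2 col=6 char='r'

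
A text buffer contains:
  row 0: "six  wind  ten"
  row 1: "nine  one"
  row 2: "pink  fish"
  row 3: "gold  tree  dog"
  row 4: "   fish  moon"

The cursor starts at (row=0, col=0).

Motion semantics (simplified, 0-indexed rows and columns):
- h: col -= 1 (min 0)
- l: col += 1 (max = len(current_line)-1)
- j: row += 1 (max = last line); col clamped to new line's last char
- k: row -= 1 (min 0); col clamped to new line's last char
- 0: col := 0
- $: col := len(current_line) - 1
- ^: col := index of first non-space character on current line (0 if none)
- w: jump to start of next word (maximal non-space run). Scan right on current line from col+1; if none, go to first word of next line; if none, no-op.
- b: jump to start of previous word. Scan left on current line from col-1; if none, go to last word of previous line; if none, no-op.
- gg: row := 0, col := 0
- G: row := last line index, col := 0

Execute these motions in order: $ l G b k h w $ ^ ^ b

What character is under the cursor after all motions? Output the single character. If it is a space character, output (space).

After 1 ($): row=0 col=13 char='n'
After 2 (l): row=0 col=13 char='n'
After 3 (G): row=4 col=0 char='_'
After 4 (b): row=3 col=12 char='d'
After 5 (k): row=2 col=9 char='h'
After 6 (h): row=2 col=8 char='s'
After 7 (w): row=3 col=0 char='g'
After 8 ($): row=3 col=14 char='g'
After 9 (^): row=3 col=0 char='g'
After 10 (^): row=3 col=0 char='g'
After 11 (b): row=2 col=6 char='f'

Answer: f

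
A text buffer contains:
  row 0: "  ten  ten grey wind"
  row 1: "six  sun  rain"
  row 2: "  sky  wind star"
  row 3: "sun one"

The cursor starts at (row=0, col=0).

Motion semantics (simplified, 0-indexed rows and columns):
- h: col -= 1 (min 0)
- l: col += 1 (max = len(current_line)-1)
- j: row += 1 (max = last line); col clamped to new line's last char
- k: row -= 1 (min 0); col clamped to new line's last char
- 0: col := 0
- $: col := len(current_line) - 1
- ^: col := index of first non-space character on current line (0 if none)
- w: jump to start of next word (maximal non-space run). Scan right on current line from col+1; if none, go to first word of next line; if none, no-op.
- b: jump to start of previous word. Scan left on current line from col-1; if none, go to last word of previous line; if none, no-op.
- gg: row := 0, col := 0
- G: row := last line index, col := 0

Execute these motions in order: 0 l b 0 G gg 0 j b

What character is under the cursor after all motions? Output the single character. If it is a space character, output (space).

Answer: w

Derivation:
After 1 (0): row=0 col=0 char='_'
After 2 (l): row=0 col=1 char='_'
After 3 (b): row=0 col=1 char='_'
After 4 (0): row=0 col=0 char='_'
After 5 (G): row=3 col=0 char='s'
After 6 (gg): row=0 col=0 char='_'
After 7 (0): row=0 col=0 char='_'
After 8 (j): row=1 col=0 char='s'
After 9 (b): row=0 col=16 char='w'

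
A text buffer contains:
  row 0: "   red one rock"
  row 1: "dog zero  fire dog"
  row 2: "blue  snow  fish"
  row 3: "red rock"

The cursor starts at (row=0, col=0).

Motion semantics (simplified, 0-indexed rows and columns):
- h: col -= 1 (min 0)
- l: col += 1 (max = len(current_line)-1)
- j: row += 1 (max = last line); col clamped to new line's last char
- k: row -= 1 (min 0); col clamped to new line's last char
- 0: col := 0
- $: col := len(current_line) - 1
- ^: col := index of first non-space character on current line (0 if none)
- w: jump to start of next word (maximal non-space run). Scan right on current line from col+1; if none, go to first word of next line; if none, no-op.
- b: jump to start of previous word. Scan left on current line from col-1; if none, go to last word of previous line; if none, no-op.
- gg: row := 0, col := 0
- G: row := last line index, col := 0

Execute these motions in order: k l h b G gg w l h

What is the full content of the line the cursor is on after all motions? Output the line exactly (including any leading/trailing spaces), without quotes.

Answer:    red one rock

Derivation:
After 1 (k): row=0 col=0 char='_'
After 2 (l): row=0 col=1 char='_'
After 3 (h): row=0 col=0 char='_'
After 4 (b): row=0 col=0 char='_'
After 5 (G): row=3 col=0 char='r'
After 6 (gg): row=0 col=0 char='_'
After 7 (w): row=0 col=3 char='r'
After 8 (l): row=0 col=4 char='e'
After 9 (h): row=0 col=3 char='r'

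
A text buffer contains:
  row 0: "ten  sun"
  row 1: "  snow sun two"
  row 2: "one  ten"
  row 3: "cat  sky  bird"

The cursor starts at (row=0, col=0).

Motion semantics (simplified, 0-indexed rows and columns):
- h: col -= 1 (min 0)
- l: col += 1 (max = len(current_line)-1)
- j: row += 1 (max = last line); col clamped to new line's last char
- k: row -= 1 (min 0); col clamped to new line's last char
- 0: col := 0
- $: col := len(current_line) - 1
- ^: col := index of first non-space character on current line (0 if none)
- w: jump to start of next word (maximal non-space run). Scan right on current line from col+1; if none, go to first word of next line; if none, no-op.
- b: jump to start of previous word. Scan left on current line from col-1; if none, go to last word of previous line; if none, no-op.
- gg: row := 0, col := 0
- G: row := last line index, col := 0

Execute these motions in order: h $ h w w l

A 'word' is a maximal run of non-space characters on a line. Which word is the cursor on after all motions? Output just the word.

Answer: sun

Derivation:
After 1 (h): row=0 col=0 char='t'
After 2 ($): row=0 col=7 char='n'
After 3 (h): row=0 col=6 char='u'
After 4 (w): row=1 col=2 char='s'
After 5 (w): row=1 col=7 char='s'
After 6 (l): row=1 col=8 char='u'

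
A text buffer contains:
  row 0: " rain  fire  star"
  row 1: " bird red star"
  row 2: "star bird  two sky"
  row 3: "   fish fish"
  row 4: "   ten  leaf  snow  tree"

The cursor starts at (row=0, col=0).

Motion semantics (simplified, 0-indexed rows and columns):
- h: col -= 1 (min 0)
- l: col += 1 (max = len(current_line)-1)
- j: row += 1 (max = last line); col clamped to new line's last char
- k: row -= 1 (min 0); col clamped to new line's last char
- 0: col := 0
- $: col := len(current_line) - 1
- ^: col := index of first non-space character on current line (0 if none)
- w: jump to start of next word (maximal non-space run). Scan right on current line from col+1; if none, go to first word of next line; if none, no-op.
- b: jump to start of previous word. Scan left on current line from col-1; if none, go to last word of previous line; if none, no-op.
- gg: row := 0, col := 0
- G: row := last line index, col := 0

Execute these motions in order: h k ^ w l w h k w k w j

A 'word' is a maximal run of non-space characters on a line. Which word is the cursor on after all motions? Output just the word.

Answer: star

Derivation:
After 1 (h): row=0 col=0 char='_'
After 2 (k): row=0 col=0 char='_'
After 3 (^): row=0 col=1 char='r'
After 4 (w): row=0 col=7 char='f'
After 5 (l): row=0 col=8 char='i'
After 6 (w): row=0 col=13 char='s'
After 7 (h): row=0 col=12 char='_'
After 8 (k): row=0 col=12 char='_'
After 9 (w): row=0 col=13 char='s'
After 10 (k): row=0 col=13 char='s'
After 11 (w): row=1 col=1 char='b'
After 12 (j): row=2 col=1 char='t'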